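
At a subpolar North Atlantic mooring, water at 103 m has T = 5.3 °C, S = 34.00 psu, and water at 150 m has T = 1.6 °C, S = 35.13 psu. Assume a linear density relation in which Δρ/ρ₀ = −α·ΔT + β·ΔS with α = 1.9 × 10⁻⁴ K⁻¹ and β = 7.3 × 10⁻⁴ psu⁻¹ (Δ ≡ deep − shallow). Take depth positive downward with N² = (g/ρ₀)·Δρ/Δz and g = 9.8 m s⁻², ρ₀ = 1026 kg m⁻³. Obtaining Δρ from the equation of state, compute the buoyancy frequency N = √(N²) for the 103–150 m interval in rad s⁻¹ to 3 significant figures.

0.0178 rad s⁻¹

ΔT = -3.7 K, ΔS = +1.13 psu (deep − shallow).
Δρ/ρ₀ = −αΔT + βΔS = 7.03 × 10⁻⁴ + 8.249 × 10⁻⁴ = 1.5279 × 10⁻³, so Δρ ≈ 1.568 kg m⁻³.
N² = (g/ρ₀)·Δρ/Δz = g·(Δρ/ρ₀)/Δz = 9.8 × 1.5279 × 10⁻³ / 47 = 3.1858 × 10⁻⁴ s⁻².
N = √(3.1858 × 10⁻⁴) = 0.017849 rad s⁻¹ ≈ 0.0178 rad s⁻¹.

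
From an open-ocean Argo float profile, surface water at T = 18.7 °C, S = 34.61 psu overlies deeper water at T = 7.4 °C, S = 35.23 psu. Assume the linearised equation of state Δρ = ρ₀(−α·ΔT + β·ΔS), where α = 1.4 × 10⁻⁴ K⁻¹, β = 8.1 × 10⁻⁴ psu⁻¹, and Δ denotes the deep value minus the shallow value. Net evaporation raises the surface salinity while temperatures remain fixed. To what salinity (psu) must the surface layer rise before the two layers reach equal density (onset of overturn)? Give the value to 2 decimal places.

Neutral buoyancy requires −α(T_deep − T_surf) + β(S_deep − S_surf′) = 0.
S_surf′ = S_deep − (α/β)·ΔT = 35.23 − (1.4 × 10⁻⁴/8.1 × 10⁻⁴)·(-11.3) = 37.1831 psu.
Increase required: 37.1831 − 34.61 = 2.5731 psu.

37.18 psu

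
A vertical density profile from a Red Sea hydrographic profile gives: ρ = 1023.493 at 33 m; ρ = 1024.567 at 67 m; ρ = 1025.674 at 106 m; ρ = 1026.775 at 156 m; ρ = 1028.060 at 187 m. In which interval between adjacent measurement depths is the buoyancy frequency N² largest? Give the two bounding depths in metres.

Compute the density gradient over each adjacent pair:
  33–67 m: Δρ/Δz = 1.074/34 = 0.032 kg m⁻⁴
  67–106 m: Δρ/Δz = 1.107/39 = 0.028 kg m⁻⁴
  106–156 m: Δρ/Δz = 1.101/50 = 0.022 kg m⁻⁴
  156–187 m: Δρ/Δz = 1.285/31 = 0.041 kg m⁻⁴
The largest gradient is in the 156–187 m interval — the pycnocline.

156–187 m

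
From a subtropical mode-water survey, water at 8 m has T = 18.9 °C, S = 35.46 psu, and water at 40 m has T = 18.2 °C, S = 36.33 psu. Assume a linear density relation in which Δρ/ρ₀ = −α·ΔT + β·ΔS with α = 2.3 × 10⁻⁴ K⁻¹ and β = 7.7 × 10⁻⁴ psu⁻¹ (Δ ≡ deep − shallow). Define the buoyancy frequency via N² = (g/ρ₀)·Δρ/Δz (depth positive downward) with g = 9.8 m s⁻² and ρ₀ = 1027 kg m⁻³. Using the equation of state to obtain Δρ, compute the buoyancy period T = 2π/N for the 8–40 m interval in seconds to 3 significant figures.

394 s

ΔT = -0.7 K, ΔS = +0.87 psu (deep − shallow).
Δρ/ρ₀ = −αΔT + βΔS = 1.61 × 10⁻⁴ + 6.699 × 10⁻⁴ = 8.309 × 10⁻⁴, so Δρ ≈ 0.8533 kg m⁻³.
N² = (g/ρ₀)·Δρ/Δz = g·(Δρ/ρ₀)/Δz = 9.8 × 8.309 × 10⁻⁴ / 32 = 2.5446 × 10⁻⁴ s⁻².
N = √(2.5446 × 10⁻⁴) = 0.015952 rad s⁻¹ → T = 2π/N = 393.88 s ≈ 394 s.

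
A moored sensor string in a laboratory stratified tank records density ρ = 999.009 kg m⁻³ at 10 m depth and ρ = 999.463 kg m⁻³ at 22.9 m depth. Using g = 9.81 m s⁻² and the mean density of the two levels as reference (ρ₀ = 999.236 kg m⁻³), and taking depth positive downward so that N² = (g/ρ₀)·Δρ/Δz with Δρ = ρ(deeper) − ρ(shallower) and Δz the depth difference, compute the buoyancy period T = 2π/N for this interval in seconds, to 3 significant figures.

Δρ = 999.463 − 999.009 = 0.454 kg m⁻³ over Δz = 22.9 − 10 = 12.9 m.
N² = (9.81/999.236) × (0.454/12.9) = 3.4552 × 10⁻⁴ s⁻².
N = √(3.4552 × 10⁻⁴) = 0.018588 rad s⁻¹, so T = 2π/N = 338.02 s ≈ 338 s.

338 s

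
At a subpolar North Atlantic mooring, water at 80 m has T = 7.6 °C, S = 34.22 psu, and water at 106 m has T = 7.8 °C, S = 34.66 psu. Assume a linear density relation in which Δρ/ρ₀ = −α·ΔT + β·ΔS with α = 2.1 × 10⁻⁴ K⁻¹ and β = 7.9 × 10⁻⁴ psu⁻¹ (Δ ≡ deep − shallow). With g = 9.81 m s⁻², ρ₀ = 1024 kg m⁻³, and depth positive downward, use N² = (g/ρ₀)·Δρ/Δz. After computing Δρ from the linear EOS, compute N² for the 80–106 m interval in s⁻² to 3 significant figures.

1.15 × 10⁻⁴ s⁻²

ΔT = +0.2 K, ΔS = +0.44 psu (deep − shallow).
Δρ/ρ₀ = −αΔT + βΔS = -4.20 × 10⁻⁵ + 3.476 × 10⁻⁴ = 3.056 × 10⁻⁴, so Δρ ≈ 0.3129 kg m⁻³.
N² = (g/ρ₀)·Δρ/Δz = g·(Δρ/ρ₀)/Δz = 9.81 × 3.056 × 10⁻⁴ / 26 = 1.1531 × 10⁻⁴ s⁻² ≈ 1.15 × 10⁻⁴ s⁻².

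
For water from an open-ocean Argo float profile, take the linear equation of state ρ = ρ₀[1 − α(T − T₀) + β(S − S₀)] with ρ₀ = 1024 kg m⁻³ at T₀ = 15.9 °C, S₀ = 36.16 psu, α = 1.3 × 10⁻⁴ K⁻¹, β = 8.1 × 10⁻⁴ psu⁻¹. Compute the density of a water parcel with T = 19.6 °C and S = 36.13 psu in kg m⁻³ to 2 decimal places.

1023.48 kg m⁻³

T − T₀ = +3.7 K, S − S₀ = -0.03 psu.
Bracket = 1 − α·(+3.7) + β·(-0.03) = 1 + (-5.053 × 10⁻⁴) = 0.9994947.
ρ = 1024 × 0.9994947 = 1023.48 kg m⁻³.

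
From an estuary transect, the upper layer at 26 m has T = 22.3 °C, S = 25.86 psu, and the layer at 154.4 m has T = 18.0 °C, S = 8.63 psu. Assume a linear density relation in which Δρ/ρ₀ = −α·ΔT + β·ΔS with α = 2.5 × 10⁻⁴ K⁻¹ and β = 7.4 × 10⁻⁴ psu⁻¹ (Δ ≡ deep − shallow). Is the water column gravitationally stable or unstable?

ΔT = 18.0 − 22.3 = -4.3 K and ΔS = 8.63 − 25.86 = -17.23 psu (deep − shallow).
−αΔT = 1.075 × 10⁻³; βΔS = -0.0127502; sum Δρ/ρ₀ = -0.0116752.
Δρ/ρ₀ < 0, so Δρ < 0: deeper water is lighter → statically unstable; the column would overturn.

unstable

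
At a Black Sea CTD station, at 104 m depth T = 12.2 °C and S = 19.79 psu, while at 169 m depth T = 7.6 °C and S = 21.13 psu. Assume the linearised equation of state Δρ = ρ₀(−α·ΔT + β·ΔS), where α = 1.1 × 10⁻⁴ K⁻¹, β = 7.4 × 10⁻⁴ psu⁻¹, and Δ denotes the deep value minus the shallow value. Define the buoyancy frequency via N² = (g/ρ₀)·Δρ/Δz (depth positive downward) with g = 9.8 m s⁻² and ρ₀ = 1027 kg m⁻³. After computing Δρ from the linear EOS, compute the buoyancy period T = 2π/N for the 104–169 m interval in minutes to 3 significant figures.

6.97 min

ΔT = -4.6 K, ΔS = +1.34 psu (deep − shallow).
Δρ/ρ₀ = −αΔT + βΔS = 5.06 × 10⁻⁴ + 9.916 × 10⁻⁴ = 1.4976 × 10⁻³, so Δρ ≈ 1.538 kg m⁻³.
N² = (g/ρ₀)·Δρ/Δz = g·(Δρ/ρ₀)/Δz = 9.8 × 1.4976 × 10⁻³ / 65 = 2.2579 × 10⁻⁴ s⁻².
N = √(2.2579 × 10⁻⁴) = 0.015026 rad s⁻¹ → T = 2π/N = 418.15 s = 6.9692 min ≈ 6.97 min.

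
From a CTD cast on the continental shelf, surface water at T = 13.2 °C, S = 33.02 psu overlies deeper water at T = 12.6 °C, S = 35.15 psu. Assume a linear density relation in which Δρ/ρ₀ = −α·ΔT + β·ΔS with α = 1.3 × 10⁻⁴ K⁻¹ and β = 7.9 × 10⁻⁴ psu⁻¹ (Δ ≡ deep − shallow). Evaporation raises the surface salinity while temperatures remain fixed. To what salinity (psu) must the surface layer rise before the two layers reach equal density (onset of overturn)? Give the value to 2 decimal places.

Neutral buoyancy requires −α(T_deep − T_surf) + β(S_deep − S_surf′) = 0.
S_surf′ = S_deep − (α/β)·ΔT = 35.15 − (1.3 × 10⁻⁴/7.9 × 10⁻⁴)·(-0.6) = 35.2487 psu.
Increase required: 35.2487 − 33.02 = 2.2287 psu.

35.25 psu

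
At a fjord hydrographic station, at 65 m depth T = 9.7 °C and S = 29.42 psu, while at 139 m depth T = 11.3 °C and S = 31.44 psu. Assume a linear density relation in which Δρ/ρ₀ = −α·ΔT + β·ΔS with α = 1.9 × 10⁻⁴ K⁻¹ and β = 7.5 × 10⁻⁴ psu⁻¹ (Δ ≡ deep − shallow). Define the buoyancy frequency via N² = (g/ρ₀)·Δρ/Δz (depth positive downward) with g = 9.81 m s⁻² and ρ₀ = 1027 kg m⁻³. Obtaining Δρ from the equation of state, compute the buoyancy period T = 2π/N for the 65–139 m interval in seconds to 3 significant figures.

ΔT = +1.6 K, ΔS = +2.02 psu (deep − shallow).
Δρ/ρ₀ = −αΔT + βΔS = -3.04 × 10⁻⁴ + 1.515 × 10⁻³ = 1.211 × 10⁻³, so Δρ ≈ 1.244 kg m⁻³.
N² = (g/ρ₀)·Δρ/Δz = g·(Δρ/ρ₀)/Δz = 9.81 × 1.211 × 10⁻³ / 74 = 1.6054 × 10⁻⁴ s⁻².
N = √(1.6054 × 10⁻⁴) = 0.012670 rad s⁻¹ → T = 2π/N = 495.91 s ≈ 496 s.

496 s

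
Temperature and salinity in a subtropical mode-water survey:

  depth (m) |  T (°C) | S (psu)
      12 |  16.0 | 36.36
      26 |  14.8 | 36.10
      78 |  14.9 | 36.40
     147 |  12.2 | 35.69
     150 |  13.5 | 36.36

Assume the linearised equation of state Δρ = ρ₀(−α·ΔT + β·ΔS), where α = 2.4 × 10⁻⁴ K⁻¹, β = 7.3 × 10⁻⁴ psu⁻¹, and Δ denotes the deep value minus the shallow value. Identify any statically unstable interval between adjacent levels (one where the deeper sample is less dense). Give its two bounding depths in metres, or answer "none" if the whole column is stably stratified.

none

Evaluate Δρ/ρ₀ = −αΔT + βΔS across each adjacent pair:
  12–26 m: −αΔT+βΔS = −(2.4 × 10⁻⁴)(-1.2)+(7.3 × 10⁻⁴)(-0.26) = 9.8 × 10⁻⁵ → stable
  26–78 m: −αΔT+βΔS = −(2.4 × 10⁻⁴)(+0.1)+(7.3 × 10⁻⁴)(+0.30) = 1.9 × 10⁻⁴ → stable
  78–147 m: −αΔT+βΔS = −(2.4 × 10⁻⁴)(-2.7)+(7.3 × 10⁻⁴)(-0.71) = 1.3 × 10⁻⁴ → stable
  147–150 m: −αΔT+βΔS = −(2.4 × 10⁻⁴)(+1.3)+(7.3 × 10⁻⁴)(+0.67) = 1.8 × 10⁻⁴ → stable
Every interval has Δρ > 0: the column is stably stratified throughout.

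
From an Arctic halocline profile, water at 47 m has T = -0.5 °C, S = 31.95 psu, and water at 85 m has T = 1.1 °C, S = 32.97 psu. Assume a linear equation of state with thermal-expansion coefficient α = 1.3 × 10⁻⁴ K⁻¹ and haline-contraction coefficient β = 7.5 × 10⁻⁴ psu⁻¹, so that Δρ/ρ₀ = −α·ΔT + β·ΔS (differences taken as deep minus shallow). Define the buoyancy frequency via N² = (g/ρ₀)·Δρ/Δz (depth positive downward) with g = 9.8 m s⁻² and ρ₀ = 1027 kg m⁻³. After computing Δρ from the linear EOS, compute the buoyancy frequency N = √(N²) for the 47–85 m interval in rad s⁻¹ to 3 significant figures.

ΔT = +1.6 K, ΔS = +1.02 psu (deep − shallow).
Δρ/ρ₀ = −αΔT + βΔS = -2.08 × 10⁻⁴ + 7.65 × 10⁻⁴ = 5.57 × 10⁻⁴, so Δρ ≈ 0.5720 kg m⁻³.
N² = (g/ρ₀)·Δρ/Δz = g·(Δρ/ρ₀)/Δz = 9.8 × 5.57 × 10⁻⁴ / 38 = 1.4365 × 10⁻⁴ s⁻².
N = √(1.4365 × 10⁻⁴) = 0.011985 rad s⁻¹ ≈ 0.0120 rad s⁻¹.

0.0120 rad s⁻¹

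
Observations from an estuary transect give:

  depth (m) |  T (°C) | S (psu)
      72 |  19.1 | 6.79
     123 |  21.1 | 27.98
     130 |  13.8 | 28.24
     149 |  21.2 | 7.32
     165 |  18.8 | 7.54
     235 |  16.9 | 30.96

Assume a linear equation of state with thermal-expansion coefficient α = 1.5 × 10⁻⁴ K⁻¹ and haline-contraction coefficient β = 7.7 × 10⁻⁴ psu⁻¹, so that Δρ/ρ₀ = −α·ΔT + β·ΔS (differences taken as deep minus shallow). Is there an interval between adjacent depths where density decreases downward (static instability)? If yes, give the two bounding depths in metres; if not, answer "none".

Evaluate Δρ/ρ₀ = −αΔT + βΔS across each adjacent pair:
  72–123 m: −αΔT+βΔS = −(1.5 × 10⁻⁴)(+2.0)+(7.7 × 10⁻⁴)(+21.19) = 0.016 → stable
  123–130 m: −αΔT+βΔS = −(1.5 × 10⁻⁴)(-7.3)+(7.7 × 10⁻⁴)(+0.26) = 1.3 × 10⁻³ → stable
  130–149 m: −αΔT+βΔS = −(1.5 × 10⁻⁴)(+7.4)+(7.7 × 10⁻⁴)(-20.92) = -0.017 → UNSTABLE
  149–165 m: −αΔT+βΔS = −(1.5 × 10⁻⁴)(-2.4)+(7.7 × 10⁻⁴)(+0.22) = 5.3 × 10⁻⁴ → stable
  165–235 m: −αΔT+βΔS = −(1.5 × 10⁻⁴)(-1.9)+(7.7 × 10⁻⁴)(+23.42) = 0.018 → stable
The 130–149 m interval has Δρ < 0: lighter water underlies denser water.

130–149 m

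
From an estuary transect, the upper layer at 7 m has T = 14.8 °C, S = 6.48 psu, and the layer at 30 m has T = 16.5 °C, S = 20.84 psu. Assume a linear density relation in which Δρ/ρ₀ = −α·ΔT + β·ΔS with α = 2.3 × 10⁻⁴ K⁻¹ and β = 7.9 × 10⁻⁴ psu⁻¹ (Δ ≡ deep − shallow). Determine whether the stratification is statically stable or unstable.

stable

ΔT = 16.5 − 14.8 = +1.7 K and ΔS = 20.84 − 6.48 = +14.36 psu (deep − shallow).
−αΔT = -3.91 × 10⁻⁴; βΔS = 0.0113444; sum Δρ/ρ₀ = 0.0109534.
Δρ/ρ₀ > 0, so Δρ > 0: deeper water is denser → statically stable.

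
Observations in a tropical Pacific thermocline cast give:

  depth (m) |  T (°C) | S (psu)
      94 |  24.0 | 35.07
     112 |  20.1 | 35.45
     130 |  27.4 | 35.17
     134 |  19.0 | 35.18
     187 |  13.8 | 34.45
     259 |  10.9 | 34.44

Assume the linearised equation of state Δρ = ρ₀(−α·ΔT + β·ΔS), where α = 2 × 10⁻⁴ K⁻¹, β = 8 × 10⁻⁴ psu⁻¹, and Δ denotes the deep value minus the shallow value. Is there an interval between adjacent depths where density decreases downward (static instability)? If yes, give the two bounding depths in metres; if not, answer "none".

112–130 m

Evaluate Δρ/ρ₀ = −αΔT + βΔS across each adjacent pair:
  94–112 m: −αΔT+βΔS = −(2 × 10⁻⁴)(-3.9)+(8 × 10⁻⁴)(+0.38) = 1.1 × 10⁻³ → stable
  112–130 m: −αΔT+βΔS = −(2 × 10⁻⁴)(+7.3)+(8 × 10⁻⁴)(-0.28) = -1.7 × 10⁻³ → UNSTABLE
  130–134 m: −αΔT+βΔS = −(2 × 10⁻⁴)(-8.4)+(8 × 10⁻⁴)(+0.01) = 1.7 × 10⁻³ → stable
  134–187 m: −αΔT+βΔS = −(2 × 10⁻⁴)(-5.2)+(8 × 10⁻⁴)(-0.73) = 4.6 × 10⁻⁴ → stable
  187–259 m: −αΔT+βΔS = −(2 × 10⁻⁴)(-2.9)+(8 × 10⁻⁴)(-0.01) = 5.7 × 10⁻⁴ → stable
The 112–130 m interval has Δρ < 0: lighter water underlies denser water.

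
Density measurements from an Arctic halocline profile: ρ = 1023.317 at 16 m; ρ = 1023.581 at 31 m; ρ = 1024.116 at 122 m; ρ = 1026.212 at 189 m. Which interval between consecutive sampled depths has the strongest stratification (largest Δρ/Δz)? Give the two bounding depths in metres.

Compute the density gradient over each adjacent pair:
  16–31 m: Δρ/Δz = 0.264/15 = 0.018 kg m⁻⁴
  31–122 m: Δρ/Δz = 0.535/91 = 5.9 × 10⁻³ kg m⁻⁴
  122–189 m: Δρ/Δz = 2.096/67 = 0.031 kg m⁻⁴
The largest gradient is in the 122–189 m interval — the pycnocline.

122–189 m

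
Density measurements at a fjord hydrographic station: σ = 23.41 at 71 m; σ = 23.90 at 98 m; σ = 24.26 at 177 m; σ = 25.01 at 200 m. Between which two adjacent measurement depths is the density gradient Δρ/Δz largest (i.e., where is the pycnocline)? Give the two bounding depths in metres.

Compute the density gradient over each adjacent pair:
  71–98 m: Δρ/Δz = 0.49/27 = 0.018 kg m⁻⁴
  98–177 m: Δρ/Δz = 0.36/79 = 4.6 × 10⁻³ kg m⁻⁴
  177–200 m: Δρ/Δz = 0.75/23 = 0.033 kg m⁻⁴
The largest gradient is in the 177–200 m interval — the pycnocline.

177–200 m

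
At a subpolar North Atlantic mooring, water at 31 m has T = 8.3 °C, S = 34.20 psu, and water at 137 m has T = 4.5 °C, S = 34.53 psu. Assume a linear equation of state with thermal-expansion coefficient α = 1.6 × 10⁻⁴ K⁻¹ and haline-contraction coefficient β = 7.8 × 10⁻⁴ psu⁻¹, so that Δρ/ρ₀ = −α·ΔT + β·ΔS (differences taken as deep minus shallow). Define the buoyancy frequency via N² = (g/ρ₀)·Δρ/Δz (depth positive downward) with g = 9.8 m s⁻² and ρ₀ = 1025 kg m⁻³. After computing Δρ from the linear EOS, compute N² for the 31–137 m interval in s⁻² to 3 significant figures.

ΔT = -3.8 K, ΔS = +0.33 psu (deep − shallow).
Δρ/ρ₀ = −αΔT + βΔS = 6.08 × 10⁻⁴ + 2.574 × 10⁻⁴ = 8.654 × 10⁻⁴, so Δρ ≈ 0.8870 kg m⁻³.
N² = (g/ρ₀)·Δρ/Δz = g·(Δρ/ρ₀)/Δz = 9.8 × 8.654 × 10⁻⁴ / 106 = 8.0009 × 10⁻⁵ s⁻² ≈ 8.00 × 10⁻⁵ s⁻².

8.00 × 10⁻⁵ s⁻²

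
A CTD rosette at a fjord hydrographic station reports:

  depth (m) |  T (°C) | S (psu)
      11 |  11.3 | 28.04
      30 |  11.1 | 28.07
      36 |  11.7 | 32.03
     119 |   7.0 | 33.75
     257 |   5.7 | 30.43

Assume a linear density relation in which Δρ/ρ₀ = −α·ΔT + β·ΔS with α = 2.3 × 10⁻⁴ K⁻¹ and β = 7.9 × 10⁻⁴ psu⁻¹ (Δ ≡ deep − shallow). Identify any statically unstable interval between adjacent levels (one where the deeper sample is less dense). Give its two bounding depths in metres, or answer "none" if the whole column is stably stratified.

Evaluate Δρ/ρ₀ = −αΔT + βΔS across each adjacent pair:
  11–30 m: −αΔT+βΔS = −(2.3 × 10⁻⁴)(-0.2)+(7.9 × 10⁻⁴)(+0.03) = 7.0 × 10⁻⁵ → stable
  30–36 m: −αΔT+βΔS = −(2.3 × 10⁻⁴)(+0.6)+(7.9 × 10⁻⁴)(+3.96) = 3.0 × 10⁻³ → stable
  36–119 m: −αΔT+βΔS = −(2.3 × 10⁻⁴)(-4.7)+(7.9 × 10⁻⁴)(+1.72) = 2.4 × 10⁻³ → stable
  119–257 m: −αΔT+βΔS = −(2.3 × 10⁻⁴)(-1.3)+(7.9 × 10⁻⁴)(-3.32) = -2.3 × 10⁻³ → UNSTABLE
The 119–257 m interval has Δρ < 0: lighter water underlies denser water.

119–257 m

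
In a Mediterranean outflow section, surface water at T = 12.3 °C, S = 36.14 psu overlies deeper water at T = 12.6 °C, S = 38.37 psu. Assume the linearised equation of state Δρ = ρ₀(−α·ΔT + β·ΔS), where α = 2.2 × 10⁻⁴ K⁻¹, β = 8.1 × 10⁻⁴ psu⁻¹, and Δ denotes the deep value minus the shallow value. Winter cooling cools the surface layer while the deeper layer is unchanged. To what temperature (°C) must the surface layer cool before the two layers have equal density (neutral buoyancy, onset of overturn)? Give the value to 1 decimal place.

Neutral buoyancy requires Δρ = 0, i.e. −α(T_deep − T_surf′) + β(S_deep − S_surf) = 0.
T_surf′ = T_deep − (β/α)·ΔS = 12.6 − (8.1 × 10⁻⁴/2.2 × 10⁻⁴)·(+2.23) = 4.390 °C.
Cooling required: 12.3 − (4.390) = 7.910 °C.

4.4 °C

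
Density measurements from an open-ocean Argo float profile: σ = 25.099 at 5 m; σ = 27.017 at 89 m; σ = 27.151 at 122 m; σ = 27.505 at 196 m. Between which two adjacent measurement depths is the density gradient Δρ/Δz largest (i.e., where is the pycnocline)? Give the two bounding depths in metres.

Compute the density gradient over each adjacent pair:
  5–89 m: Δρ/Δz = 1.918/84 = 0.023 kg m⁻⁴
  89–122 m: Δρ/Δz = 0.134/33 = 4.1 × 10⁻³ kg m⁻⁴
  122–196 m: Δρ/Δz = 0.354/74 = 4.8 × 10⁻³ kg m⁻⁴
The largest gradient is in the 5–89 m interval — the pycnocline.

5–89 m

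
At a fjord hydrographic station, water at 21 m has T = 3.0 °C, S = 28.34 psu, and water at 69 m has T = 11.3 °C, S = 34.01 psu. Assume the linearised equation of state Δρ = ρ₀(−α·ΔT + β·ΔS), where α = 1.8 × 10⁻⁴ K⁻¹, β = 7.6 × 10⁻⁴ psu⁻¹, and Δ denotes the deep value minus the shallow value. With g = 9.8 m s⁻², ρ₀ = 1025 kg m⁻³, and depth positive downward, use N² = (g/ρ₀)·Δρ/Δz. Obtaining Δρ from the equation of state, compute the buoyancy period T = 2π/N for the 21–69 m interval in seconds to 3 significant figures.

ΔT = +8.3 K, ΔS = +5.67 psu (deep − shallow).
Δρ/ρ₀ = −αΔT + βΔS = -1.494 × 10⁻³ + 4.3092 × 10⁻³ = 2.8152 × 10⁻³, so Δρ ≈ 2.886 kg m⁻³.
N² = (g/ρ₀)·Δρ/Δz = g·(Δρ/ρ₀)/Δz = 9.8 × 2.8152 × 10⁻³ / 48 = 5.7477 × 10⁻⁴ s⁻².
N = √(5.7477 × 10⁻⁴) = 0.023974 rad s⁻¹ → T = 2π/N = 262.08 s ≈ 262 s.

262 s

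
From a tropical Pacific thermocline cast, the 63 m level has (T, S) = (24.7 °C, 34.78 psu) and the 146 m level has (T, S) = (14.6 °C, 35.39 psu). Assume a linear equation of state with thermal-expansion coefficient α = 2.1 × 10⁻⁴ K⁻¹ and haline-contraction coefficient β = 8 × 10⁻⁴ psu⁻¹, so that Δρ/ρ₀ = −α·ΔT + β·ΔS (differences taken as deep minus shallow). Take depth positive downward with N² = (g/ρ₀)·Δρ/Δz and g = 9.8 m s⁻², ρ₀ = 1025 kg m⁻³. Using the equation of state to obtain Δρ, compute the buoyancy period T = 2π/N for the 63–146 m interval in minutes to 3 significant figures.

ΔT = -10.1 K, ΔS = +0.61 psu (deep − shallow).
Δρ/ρ₀ = −αΔT + βΔS = 2.121 × 10⁻³ + 4.88 × 10⁻⁴ = 2.609 × 10⁻³, so Δρ ≈ 2.674 kg m⁻³.
N² = (g/ρ₀)·Δρ/Δz = g·(Δρ/ρ₀)/Δz = 9.8 × 2.609 × 10⁻³ / 83 = 3.0805 × 10⁻⁴ s⁻².
N = √(3.0805 × 10⁻⁴) = 0.017551 rad s⁻¹ → T = 2π/N = 358.00 s = 5.9667 min ≈ 5.97 min.

5.97 min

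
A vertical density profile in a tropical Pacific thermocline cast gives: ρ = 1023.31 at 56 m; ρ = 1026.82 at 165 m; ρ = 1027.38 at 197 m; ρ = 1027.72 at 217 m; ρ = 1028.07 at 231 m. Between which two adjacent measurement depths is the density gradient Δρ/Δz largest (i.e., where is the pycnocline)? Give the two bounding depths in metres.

Compute the density gradient over each adjacent pair:
  56–165 m: Δρ/Δz = 3.51/109 = 0.032 kg m⁻⁴
  165–197 m: Δρ/Δz = 0.56/32 = 0.018 kg m⁻⁴
  197–217 m: Δρ/Δz = 0.34/20 = 0.017 kg m⁻⁴
  217–231 m: Δρ/Δz = 0.35/14 = 0.025 kg m⁻⁴
The largest gradient is in the 56–165 m interval — the pycnocline.

56–165 m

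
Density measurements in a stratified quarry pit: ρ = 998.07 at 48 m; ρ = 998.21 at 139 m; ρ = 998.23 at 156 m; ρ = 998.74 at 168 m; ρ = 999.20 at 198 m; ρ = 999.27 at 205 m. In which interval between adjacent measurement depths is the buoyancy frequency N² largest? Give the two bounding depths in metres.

Compute the density gradient over each adjacent pair:
  48–139 m: Δρ/Δz = 0.14/91 = 1.5 × 10⁻³ kg m⁻⁴
  139–156 m: Δρ/Δz = 0.02/17 = 1.2 × 10⁻³ kg m⁻⁴
  156–168 m: Δρ/Δz = 0.51/12 = 0.043 kg m⁻⁴
  168–198 m: Δρ/Δz = 0.46/30 = 0.015 kg m⁻⁴
  198–205 m: Δρ/Δz = 0.07/7 = 0.010 kg m⁻⁴
The largest gradient is in the 156–168 m interval — the pycnocline.

156–168 m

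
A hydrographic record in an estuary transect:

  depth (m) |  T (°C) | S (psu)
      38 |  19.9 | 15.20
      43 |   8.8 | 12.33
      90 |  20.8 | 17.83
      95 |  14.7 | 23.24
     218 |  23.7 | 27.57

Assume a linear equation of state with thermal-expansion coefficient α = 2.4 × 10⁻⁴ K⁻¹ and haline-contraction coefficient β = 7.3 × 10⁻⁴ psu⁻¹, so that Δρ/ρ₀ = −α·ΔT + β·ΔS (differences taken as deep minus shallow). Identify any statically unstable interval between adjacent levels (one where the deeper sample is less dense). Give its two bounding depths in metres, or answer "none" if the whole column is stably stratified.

none

Evaluate Δρ/ρ₀ = −αΔT + βΔS across each adjacent pair:
  38–43 m: −αΔT+βΔS = −(2.4 × 10⁻⁴)(-11.1)+(7.3 × 10⁻⁴)(-2.87) = 5.7 × 10⁻⁴ → stable
  43–90 m: −αΔT+βΔS = −(2.4 × 10⁻⁴)(+12.0)+(7.3 × 10⁻⁴)(+5.50) = 1.1 × 10⁻³ → stable
  90–95 m: −αΔT+βΔS = −(2.4 × 10⁻⁴)(-6.1)+(7.3 × 10⁻⁴)(+5.41) = 5.4 × 10⁻³ → stable
  95–218 m: −αΔT+βΔS = −(2.4 × 10⁻⁴)(+9.0)+(7.3 × 10⁻⁴)(+4.33) = 1.0 × 10⁻³ → stable
Every interval has Δρ > 0: the column is stably stratified throughout.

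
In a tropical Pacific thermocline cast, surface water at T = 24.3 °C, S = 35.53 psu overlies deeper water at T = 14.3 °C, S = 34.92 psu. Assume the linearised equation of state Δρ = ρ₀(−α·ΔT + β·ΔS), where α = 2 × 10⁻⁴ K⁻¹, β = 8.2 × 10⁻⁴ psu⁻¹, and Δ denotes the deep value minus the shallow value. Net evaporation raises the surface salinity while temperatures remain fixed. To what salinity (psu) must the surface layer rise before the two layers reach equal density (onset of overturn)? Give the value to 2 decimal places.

Neutral buoyancy requires −α(T_deep − T_surf) + β(S_deep − S_surf′) = 0.
S_surf′ = S_deep − (α/β)·ΔT = 34.92 − (2 × 10⁻⁴/8.2 × 10⁻⁴)·(-10.0) = 37.3590 psu.
Increase required: 37.3590 − 35.53 = 1.8290 psu.

37.36 psu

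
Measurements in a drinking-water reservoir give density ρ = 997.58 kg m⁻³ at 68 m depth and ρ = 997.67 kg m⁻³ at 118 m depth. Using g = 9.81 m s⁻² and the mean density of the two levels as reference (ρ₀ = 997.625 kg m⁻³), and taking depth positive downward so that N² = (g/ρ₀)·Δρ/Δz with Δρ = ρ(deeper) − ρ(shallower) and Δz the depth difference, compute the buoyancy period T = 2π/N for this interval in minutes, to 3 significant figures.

24.9 min

Δρ = 997.67 − 997.58 = 0.09 kg m⁻³ over Δz = 118 − 68 = 50 m.
N² = (9.81/997.625) × (0.09/50) = 1.7700 × 10⁻⁵ s⁻².
N = √(1.7700 × 10⁻⁵) = 4.2071 × 10⁻³ rad s⁻¹, so T = 2π/N = 1.4935 × 10³ s = 24.892 min ≈ 24.9 min.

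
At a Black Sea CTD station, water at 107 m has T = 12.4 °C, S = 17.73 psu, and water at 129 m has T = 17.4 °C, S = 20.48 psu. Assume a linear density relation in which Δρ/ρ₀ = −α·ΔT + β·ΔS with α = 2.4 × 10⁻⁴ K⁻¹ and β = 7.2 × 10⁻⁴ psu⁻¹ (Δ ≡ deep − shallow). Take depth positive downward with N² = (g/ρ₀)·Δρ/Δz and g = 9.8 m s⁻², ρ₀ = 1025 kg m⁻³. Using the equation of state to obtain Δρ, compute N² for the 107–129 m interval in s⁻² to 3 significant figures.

3.47 × 10⁻⁴ s⁻²

ΔT = +5.0 K, ΔS = +2.75 psu (deep − shallow).
Δρ/ρ₀ = −αΔT + βΔS = -1.20 × 10⁻³ + 1.98 × 10⁻³ = 7.80 × 10⁻⁴, so Δρ ≈ 0.7995 kg m⁻³.
N² = (g/ρ₀)·Δρ/Δz = g·(Δρ/ρ₀)/Δz = 9.8 × 7.80 × 10⁻⁴ / 22 = 3.4745 × 10⁻⁴ s⁻² ≈ 3.47 × 10⁻⁴ s⁻².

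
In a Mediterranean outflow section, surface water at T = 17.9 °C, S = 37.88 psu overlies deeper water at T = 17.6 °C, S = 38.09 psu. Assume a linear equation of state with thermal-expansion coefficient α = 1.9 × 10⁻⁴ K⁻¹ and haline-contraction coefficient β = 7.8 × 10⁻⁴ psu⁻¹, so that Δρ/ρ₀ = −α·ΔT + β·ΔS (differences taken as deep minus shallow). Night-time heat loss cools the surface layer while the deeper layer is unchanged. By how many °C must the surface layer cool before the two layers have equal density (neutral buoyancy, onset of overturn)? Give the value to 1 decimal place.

1.2 °C

Neutral buoyancy requires Δρ = 0, i.e. −α(T_deep − T_surf′) + β(S_deep − S_surf) = 0.
T_surf′ = T_deep − (β/α)·ΔS = 17.6 − (7.8 × 10⁻⁴/1.9 × 10⁻⁴)·(+0.21) = 16.738 °C.
Cooling required: 17.9 − (16.738) = 1.162 °C.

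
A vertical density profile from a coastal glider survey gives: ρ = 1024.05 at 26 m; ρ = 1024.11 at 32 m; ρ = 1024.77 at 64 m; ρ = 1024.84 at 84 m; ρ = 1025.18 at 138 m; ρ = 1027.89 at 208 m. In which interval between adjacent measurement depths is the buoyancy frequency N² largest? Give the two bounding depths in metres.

138–208 m

Compute the density gradient over each adjacent pair:
  26–32 m: Δρ/Δz = 0.06/6 = 0.010 kg m⁻⁴
  32–64 m: Δρ/Δz = 0.66/32 = 0.021 kg m⁻⁴
  64–84 m: Δρ/Δz = 0.07/20 = 3.5 × 10⁻³ kg m⁻⁴
  84–138 m: Δρ/Δz = 0.34/54 = 6.3 × 10⁻³ kg m⁻⁴
  138–208 m: Δρ/Δz = 2.71/70 = 0.039 kg m⁻⁴
The largest gradient is in the 138–208 m interval — the pycnocline.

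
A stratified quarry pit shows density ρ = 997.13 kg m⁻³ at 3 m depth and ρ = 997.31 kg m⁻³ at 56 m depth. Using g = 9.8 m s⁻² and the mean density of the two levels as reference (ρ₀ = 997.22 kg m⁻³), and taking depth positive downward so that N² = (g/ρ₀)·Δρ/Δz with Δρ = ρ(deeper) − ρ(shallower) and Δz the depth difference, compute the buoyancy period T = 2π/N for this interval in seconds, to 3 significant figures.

1.09 × 10³ s

Δρ = 997.31 − 997.13 = 0.18 kg m⁻³ over Δz = 56 − 3 = 53 m.
N² = (9.8/997.22) × (0.18/53) = 3.3376 × 10⁻⁵ s⁻².
N = √(3.3376 × 10⁻⁵) = 5.7772 × 10⁻³ rad s⁻¹, so T = 2π/N = 1.0876 × 10³ s ≈ 1.09 × 10³ s.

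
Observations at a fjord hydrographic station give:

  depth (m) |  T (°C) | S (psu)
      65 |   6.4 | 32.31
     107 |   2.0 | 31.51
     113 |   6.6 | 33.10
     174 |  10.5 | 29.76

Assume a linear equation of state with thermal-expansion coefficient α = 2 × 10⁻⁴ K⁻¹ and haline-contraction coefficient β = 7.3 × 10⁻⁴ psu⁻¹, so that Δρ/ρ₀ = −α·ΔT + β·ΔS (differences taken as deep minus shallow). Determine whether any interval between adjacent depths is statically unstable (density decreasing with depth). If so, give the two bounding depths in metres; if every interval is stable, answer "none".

113–174 m

Evaluate Δρ/ρ₀ = −αΔT + βΔS across each adjacent pair:
  65–107 m: −αΔT+βΔS = −(2 × 10⁻⁴)(-4.4)+(7.3 × 10⁻⁴)(-0.80) = 3.0 × 10⁻⁴ → stable
  107–113 m: −αΔT+βΔS = −(2 × 10⁻⁴)(+4.6)+(7.3 × 10⁻⁴)(+1.59) = 2.4 × 10⁻⁴ → stable
  113–174 m: −αΔT+βΔS = −(2 × 10⁻⁴)(+3.9)+(7.3 × 10⁻⁴)(-3.34) = -3.2 × 10⁻³ → UNSTABLE
The 113–174 m interval has Δρ < 0: lighter water underlies denser water.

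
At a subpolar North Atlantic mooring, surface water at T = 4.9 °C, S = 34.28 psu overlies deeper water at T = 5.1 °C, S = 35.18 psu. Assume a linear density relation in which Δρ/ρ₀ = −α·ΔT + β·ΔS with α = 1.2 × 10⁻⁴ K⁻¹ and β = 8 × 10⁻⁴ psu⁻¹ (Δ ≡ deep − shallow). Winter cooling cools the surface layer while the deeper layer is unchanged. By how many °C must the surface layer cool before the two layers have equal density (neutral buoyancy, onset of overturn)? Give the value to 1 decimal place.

5.8 °C

Neutral buoyancy requires Δρ = 0, i.e. −α(T_deep − T_surf′) + β(S_deep − S_surf) = 0.
T_surf′ = T_deep − (β/α)·ΔS = 5.1 − (8 × 10⁻⁴/1.2 × 10⁻⁴)·(+0.90) = -0.900 °C.
Cooling required: 4.9 − (-0.900) = 5.800 °C.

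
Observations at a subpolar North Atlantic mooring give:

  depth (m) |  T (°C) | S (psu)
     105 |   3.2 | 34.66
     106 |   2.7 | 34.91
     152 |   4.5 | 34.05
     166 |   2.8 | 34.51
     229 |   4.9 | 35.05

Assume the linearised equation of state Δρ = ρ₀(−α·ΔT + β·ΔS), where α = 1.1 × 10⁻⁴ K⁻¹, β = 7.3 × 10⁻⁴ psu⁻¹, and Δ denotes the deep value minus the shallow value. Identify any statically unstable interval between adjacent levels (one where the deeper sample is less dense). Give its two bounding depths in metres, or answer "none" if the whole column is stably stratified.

Evaluate Δρ/ρ₀ = −αΔT + βΔS across each adjacent pair:
  105–106 m: −αΔT+βΔS = −(1.1 × 10⁻⁴)(-0.5)+(7.3 × 10⁻⁴)(+0.25) = 2.4 × 10⁻⁴ → stable
  106–152 m: −αΔT+βΔS = −(1.1 × 10⁻⁴)(+1.8)+(7.3 × 10⁻⁴)(-0.86) = -8.3 × 10⁻⁴ → UNSTABLE
  152–166 m: −αΔT+βΔS = −(1.1 × 10⁻⁴)(-1.7)+(7.3 × 10⁻⁴)(+0.46) = 5.2 × 10⁻⁴ → stable
  166–229 m: −αΔT+βΔS = −(1.1 × 10⁻⁴)(+2.1)+(7.3 × 10⁻⁴)(+0.54) = 1.6 × 10⁻⁴ → stable
The 106–152 m interval has Δρ < 0: lighter water underlies denser water.

106–152 m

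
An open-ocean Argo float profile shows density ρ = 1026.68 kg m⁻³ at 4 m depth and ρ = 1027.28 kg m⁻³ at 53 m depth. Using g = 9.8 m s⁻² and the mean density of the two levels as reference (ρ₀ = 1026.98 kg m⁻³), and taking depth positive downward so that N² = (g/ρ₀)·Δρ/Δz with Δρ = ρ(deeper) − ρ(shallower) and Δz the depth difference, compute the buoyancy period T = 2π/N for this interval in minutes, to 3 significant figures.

Δρ = 1027.28 − 1026.68 = 0.60 kg m⁻³ over Δz = 53 − 4 = 49 m.
N² = (9.8/1026.98) × (0.60/49) = 1.1685 × 10⁻⁴ s⁻².
N = √(1.1685 × 10⁻⁴) = 0.010810 rad s⁻¹, so T = 2π/N = 581.24 s = 9.6873 min ≈ 9.69 min.

9.69 min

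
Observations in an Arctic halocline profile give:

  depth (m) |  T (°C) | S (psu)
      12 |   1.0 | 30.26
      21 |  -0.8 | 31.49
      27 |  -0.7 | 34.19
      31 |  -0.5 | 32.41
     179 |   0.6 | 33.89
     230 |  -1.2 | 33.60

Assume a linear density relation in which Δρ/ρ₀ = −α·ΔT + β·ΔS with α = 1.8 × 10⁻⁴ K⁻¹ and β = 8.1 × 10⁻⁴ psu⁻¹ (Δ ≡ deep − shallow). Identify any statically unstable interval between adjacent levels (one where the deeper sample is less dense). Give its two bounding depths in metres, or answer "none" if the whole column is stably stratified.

27–31 m

Evaluate Δρ/ρ₀ = −αΔT + βΔS across each adjacent pair:
  12–21 m: −αΔT+βΔS = −(1.8 × 10⁻⁴)(-1.8)+(8.1 × 10⁻⁴)(+1.23) = 1.3 × 10⁻³ → stable
  21–27 m: −αΔT+βΔS = −(1.8 × 10⁻⁴)(+0.1)+(8.1 × 10⁻⁴)(+2.70) = 2.2 × 10⁻³ → stable
  27–31 m: −αΔT+βΔS = −(1.8 × 10⁻⁴)(+0.2)+(8.1 × 10⁻⁴)(-1.78) = -1.5 × 10⁻³ → UNSTABLE
  31–179 m: −αΔT+βΔS = −(1.8 × 10⁻⁴)(+1.1)+(8.1 × 10⁻⁴)(+1.48) = 1.0 × 10⁻³ → stable
  179–230 m: −αΔT+βΔS = −(1.8 × 10⁻⁴)(-1.8)+(8.1 × 10⁻⁴)(-0.29) = 8.9 × 10⁻⁵ → stable
The 27–31 m interval has Δρ < 0: lighter water underlies denser water.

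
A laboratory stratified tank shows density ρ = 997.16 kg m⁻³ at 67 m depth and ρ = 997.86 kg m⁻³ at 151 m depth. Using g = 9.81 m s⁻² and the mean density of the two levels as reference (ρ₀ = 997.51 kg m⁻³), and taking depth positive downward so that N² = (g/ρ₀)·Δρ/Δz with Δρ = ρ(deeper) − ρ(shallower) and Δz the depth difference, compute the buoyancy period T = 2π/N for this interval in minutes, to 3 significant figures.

Δρ = 997.86 − 997.16 = 0.70 kg m⁻³ over Δz = 151 − 67 = 84 m.
N² = (9.81/997.51) × (0.70/84) = 8.1954 × 10⁻⁵ s⁻².
N = √(8.1954 × 10⁻⁵) = 9.0528 × 10⁻³ rad s⁻¹, so T = 2π/N = 694.06 s = 11.568 min ≈ 11.6 min.

11.6 min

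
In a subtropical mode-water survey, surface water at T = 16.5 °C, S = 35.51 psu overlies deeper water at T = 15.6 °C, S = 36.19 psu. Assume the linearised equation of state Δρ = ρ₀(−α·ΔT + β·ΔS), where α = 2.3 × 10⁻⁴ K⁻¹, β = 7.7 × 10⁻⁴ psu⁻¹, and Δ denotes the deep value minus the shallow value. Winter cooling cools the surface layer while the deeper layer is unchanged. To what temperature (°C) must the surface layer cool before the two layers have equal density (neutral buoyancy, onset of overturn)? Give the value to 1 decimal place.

Neutral buoyancy requires Δρ = 0, i.e. −α(T_deep − T_surf′) + β(S_deep − S_surf) = 0.
T_surf′ = T_deep − (β/α)·ΔS = 15.6 − (7.7 × 10⁻⁴/2.3 × 10⁻⁴)·(+0.68) = 13.323 °C.
Cooling required: 16.5 − (13.323) = 3.177 °C.

13.3 °C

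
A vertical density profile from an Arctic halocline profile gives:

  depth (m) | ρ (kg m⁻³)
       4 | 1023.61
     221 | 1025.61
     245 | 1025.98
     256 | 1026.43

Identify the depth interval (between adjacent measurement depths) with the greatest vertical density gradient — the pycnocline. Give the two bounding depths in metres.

245–256 m

Compute the density gradient over each adjacent pair:
  4–221 m: Δρ/Δz = 2.00/217 = 9.2 × 10⁻³ kg m⁻⁴
  221–245 m: Δρ/Δz = 0.37/24 = 0.015 kg m⁻⁴
  245–256 m: Δρ/Δz = 0.45/11 = 0.041 kg m⁻⁴
The largest gradient is in the 245–256 m interval — the pycnocline.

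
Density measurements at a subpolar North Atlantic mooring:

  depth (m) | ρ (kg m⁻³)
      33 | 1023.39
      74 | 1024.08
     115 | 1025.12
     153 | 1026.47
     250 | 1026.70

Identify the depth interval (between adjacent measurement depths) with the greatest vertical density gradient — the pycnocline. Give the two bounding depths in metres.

115–153 m

Compute the density gradient over each adjacent pair:
  33–74 m: Δρ/Δz = 0.69/41 = 0.017 kg m⁻⁴
  74–115 m: Δρ/Δz = 1.04/41 = 0.025 kg m⁻⁴
  115–153 m: Δρ/Δz = 1.35/38 = 0.036 kg m⁻⁴
  153–250 m: Δρ/Δz = 0.23/97 = 2.4 × 10⁻³ kg m⁻⁴
The largest gradient is in the 115–153 m interval — the pycnocline.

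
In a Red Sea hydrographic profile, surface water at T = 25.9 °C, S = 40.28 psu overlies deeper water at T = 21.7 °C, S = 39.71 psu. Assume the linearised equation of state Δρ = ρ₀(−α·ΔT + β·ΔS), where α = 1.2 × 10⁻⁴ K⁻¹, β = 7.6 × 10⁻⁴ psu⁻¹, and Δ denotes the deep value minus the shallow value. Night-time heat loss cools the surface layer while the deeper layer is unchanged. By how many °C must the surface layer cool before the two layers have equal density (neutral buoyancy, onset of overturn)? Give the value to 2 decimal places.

Neutral buoyancy requires Δρ = 0, i.e. −α(T_deep − T_surf′) + β(S_deep − S_surf) = 0.
T_surf′ = T_deep − (β/α)·ΔS = 21.7 − (7.6 × 10⁻⁴/1.2 × 10⁻⁴)·(-0.57) = 25.3100 °C.
Cooling required: 25.9 − (25.3100) = 0.5900 °C.

0.59 °C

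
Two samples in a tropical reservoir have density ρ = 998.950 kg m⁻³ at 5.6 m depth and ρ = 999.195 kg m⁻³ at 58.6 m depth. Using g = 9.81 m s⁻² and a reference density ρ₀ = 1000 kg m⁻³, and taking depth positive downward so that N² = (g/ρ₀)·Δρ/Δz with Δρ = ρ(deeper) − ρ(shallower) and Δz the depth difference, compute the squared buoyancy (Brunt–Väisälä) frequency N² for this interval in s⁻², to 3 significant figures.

Δρ = 999.195 − 998.950 = 0.245 kg m⁻³ over Δz = 58.6 − 5.6 = 53 m.
N² = (9.81/1000) × (0.245/53) = 4.5348 × 10⁻⁵ s⁻² ≈ 4.53 × 10⁻⁵ s⁻².
Since Δρ > 0 the layer is stably stratified.

4.53 × 10⁻⁵ s⁻²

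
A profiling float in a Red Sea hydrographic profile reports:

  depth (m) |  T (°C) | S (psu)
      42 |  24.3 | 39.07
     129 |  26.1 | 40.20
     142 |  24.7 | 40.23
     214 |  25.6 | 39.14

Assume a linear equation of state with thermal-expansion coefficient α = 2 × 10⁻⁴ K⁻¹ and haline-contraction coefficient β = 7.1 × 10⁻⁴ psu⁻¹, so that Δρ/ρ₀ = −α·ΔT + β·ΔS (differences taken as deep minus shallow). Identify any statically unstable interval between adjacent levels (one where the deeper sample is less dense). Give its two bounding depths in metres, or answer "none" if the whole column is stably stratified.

142–214 m

Evaluate Δρ/ρ₀ = −αΔT + βΔS across each adjacent pair:
  42–129 m: −αΔT+βΔS = −(2 × 10⁻⁴)(+1.8)+(7.1 × 10⁻⁴)(+1.13) = 4.4 × 10⁻⁴ → stable
  129–142 m: −αΔT+βΔS = −(2 × 10⁻⁴)(-1.4)+(7.1 × 10⁻⁴)(+0.03) = 3.0 × 10⁻⁴ → stable
  142–214 m: −αΔT+βΔS = −(2 × 10⁻⁴)(+0.9)+(7.1 × 10⁻⁴)(-1.09) = -9.5 × 10⁻⁴ → UNSTABLE
The 142–214 m interval has Δρ < 0: lighter water underlies denser water.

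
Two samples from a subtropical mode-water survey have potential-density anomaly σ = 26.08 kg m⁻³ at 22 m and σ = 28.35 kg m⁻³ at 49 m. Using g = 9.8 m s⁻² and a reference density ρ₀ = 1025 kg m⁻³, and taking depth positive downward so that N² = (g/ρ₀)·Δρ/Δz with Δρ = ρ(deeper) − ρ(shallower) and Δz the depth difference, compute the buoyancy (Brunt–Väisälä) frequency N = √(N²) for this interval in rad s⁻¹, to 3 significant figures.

Δρ = 1028.35 − 1026.08 = 2.27 kg m⁻³ over Δz = 49 − 22 = 27 m.
N² = (9.8/1025) × (2.27/27) = 8.0383 × 10⁻⁴ s⁻².
N = √(8.0383 × 10⁻⁴) = 0.028352 rad s⁻¹ ≈ 0.0284 rad s⁻¹.
A positive N² confirms static stability across the interval.

0.0284 rad s⁻¹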